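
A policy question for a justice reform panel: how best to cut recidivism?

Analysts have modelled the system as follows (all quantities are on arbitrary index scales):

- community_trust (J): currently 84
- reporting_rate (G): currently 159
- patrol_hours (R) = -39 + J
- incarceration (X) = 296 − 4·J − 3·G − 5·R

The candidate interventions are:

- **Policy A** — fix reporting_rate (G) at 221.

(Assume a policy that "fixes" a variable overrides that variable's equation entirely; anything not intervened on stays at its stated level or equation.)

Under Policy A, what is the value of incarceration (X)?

Policy A (G := 221):
  J = 84
  G = 221
  R = -39 + 84 = 45
  X = 296 − 4·84 − 3·221 − 5·45 = -928

-928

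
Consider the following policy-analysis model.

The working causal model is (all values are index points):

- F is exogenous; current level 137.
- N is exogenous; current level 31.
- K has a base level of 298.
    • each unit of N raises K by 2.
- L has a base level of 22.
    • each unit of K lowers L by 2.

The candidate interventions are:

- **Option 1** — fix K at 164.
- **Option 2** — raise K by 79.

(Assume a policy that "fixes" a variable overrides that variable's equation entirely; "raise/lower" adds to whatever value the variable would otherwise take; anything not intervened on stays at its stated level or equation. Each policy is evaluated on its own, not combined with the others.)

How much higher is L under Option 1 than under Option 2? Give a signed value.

Option 1 (K := 164):
  N = 31
  K = 164
  L = 22 − 2·164 = -306
Option 2 (K + 79):
  N = 31
  K = 298 + 2·31 (+79 from intervention) = 439
  L = 22 − 2·439 = -856
L: -306 − (-856) = 550

550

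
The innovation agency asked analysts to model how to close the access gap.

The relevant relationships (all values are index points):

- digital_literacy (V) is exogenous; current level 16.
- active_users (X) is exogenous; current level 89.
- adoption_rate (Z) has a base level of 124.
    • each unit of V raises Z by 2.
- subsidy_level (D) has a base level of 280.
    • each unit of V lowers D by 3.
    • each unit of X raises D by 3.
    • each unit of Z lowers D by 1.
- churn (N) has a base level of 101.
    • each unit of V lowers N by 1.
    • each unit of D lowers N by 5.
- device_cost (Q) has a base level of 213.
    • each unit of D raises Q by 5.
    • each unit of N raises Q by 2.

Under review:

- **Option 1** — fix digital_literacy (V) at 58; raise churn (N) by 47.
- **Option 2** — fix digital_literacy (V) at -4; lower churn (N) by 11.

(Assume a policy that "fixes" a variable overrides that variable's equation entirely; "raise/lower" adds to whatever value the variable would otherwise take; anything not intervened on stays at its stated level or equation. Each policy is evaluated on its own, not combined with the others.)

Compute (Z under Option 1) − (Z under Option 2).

124

Option 1 (V := 58, N + 47):
  V = 58
  Z = 124 + 2·58 = 240
Option 2 (V := -4, N − 11):
  V = -4
  Z = 124 + 2·(-4) = 116
Z: 240 − 116 = 124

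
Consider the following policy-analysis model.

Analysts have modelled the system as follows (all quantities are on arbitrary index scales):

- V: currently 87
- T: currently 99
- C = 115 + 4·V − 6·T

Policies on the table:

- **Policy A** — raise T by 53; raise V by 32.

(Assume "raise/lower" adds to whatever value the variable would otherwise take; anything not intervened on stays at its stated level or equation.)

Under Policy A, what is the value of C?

Policy A (T + 53, V + 32):
  V = 87 + 32 = 119
  T = 99 + 53 = 152
  C = 115 + 4·119 − 6·152 = -321

-321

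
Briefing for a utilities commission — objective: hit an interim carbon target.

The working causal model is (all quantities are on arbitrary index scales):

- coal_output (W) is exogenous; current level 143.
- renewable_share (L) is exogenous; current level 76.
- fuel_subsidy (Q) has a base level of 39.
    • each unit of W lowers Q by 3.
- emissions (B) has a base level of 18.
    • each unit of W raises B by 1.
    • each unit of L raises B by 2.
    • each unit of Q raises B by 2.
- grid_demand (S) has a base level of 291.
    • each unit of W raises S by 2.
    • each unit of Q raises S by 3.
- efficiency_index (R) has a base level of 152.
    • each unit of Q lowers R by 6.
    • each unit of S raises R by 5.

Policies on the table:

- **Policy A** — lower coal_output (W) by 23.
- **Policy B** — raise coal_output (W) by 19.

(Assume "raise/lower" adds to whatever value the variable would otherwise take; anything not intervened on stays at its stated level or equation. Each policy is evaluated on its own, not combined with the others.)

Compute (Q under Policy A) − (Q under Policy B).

Policy A (W − 23):
  W = 143 − 23 = 120
  Q = 39 − 3·120 = -321
Policy B (W + 19):
  W = 143 + 19 = 162
  Q = 39 − 3·162 = -447
Q: -321 − (-447) = 126

126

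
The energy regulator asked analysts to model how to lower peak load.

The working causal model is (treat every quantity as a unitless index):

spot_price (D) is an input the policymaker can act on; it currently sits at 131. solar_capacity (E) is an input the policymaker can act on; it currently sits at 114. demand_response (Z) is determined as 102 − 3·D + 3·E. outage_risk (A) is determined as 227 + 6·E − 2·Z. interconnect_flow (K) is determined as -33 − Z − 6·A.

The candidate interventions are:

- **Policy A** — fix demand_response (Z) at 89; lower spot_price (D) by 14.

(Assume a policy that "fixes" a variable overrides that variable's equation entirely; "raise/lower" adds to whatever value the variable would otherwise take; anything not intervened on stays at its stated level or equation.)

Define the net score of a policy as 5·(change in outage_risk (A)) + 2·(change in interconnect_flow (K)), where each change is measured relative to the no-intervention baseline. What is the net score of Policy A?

Baseline:
  D = 131
  E = 114
  Z = 102 − 3·131 + 3·114 = 51
  A = 227 + 6·114 − 2·51 = 809
  K = -33 − 51 − 6·809 = -4938
Policy A (Z := 89, D − 14):
  D = 131 − 14 = 117
  E = 114
  Z = 89
  A = 227 + 6·114 − 2·89 = 733
  K = -33 − 89 − 6·733 = -4520
ΔA = 733 − 809 = -76; ΔK = -4520 − (-4938) = 418
Score = 5·(-76) + 2·418 = 456

456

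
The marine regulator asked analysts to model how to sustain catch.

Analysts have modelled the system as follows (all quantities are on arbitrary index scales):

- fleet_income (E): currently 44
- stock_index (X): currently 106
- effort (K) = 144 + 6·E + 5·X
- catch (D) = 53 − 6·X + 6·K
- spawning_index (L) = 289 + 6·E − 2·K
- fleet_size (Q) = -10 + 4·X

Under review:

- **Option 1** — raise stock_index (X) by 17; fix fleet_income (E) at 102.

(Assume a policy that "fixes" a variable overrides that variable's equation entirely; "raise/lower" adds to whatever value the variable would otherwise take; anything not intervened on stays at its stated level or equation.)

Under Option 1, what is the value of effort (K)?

Option 1 (X + 17, E := 102):
  E = 102
  X = 106 + 17 = 123
  K = 144 + 6·102 + 5·123 = 1371

1371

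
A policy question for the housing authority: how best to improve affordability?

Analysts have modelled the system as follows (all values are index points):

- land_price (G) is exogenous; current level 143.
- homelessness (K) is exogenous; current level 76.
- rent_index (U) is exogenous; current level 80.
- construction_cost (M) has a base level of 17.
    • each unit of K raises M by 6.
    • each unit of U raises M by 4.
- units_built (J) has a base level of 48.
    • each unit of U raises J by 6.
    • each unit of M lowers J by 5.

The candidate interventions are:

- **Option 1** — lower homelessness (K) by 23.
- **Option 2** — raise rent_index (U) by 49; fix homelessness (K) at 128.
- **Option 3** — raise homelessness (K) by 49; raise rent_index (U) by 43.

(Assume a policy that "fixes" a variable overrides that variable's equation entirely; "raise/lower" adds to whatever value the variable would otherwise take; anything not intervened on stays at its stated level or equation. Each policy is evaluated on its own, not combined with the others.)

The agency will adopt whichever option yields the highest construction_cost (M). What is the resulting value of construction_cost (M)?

Option 1 (K − 23):
  K = 76 − 23 = 53
  U = 80
  M = 17 + 6·53 + 4·80 = 655
Option 2 (U + 49, K := 128):
  K = 128
  U = 80 + 49 = 129
  M = 17 + 6·128 + 4·129 = 1301
Option 3 (K + 49, U + 43):
  K = 76 + 49 = 125
  U = 80 + 43 = 123
  M = 17 + 6·125 + 4·123 = 1259
Comparing — Option 1: M=655, Option 2: M=1301, Option 3: M=1259. Highest is 1301 (Option 2).

1301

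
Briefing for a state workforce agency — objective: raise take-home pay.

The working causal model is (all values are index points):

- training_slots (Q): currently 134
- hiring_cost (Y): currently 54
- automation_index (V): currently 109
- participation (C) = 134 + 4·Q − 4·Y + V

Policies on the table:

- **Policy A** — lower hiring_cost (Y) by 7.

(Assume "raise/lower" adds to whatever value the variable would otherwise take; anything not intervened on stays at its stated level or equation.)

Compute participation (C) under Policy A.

Policy A (Y − 7):
  Q = 134
  Y = 54 − 7 = 47
  V = 109
  C = 134 + 4·134 − 4·47 + 109 = 591

591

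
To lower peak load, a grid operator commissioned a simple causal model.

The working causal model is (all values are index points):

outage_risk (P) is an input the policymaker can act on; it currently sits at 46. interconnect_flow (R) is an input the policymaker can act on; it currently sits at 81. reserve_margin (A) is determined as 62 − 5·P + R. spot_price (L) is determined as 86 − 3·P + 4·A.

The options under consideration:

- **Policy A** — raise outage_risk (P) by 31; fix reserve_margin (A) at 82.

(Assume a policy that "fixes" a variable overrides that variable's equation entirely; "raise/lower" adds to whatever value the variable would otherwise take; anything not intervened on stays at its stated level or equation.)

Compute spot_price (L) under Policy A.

Policy A (P + 31, A := 82):
  P = 46 + 31 = 77
  R = 81
  A = 82
  L = 86 − 3·77 + 4·82 = 183

183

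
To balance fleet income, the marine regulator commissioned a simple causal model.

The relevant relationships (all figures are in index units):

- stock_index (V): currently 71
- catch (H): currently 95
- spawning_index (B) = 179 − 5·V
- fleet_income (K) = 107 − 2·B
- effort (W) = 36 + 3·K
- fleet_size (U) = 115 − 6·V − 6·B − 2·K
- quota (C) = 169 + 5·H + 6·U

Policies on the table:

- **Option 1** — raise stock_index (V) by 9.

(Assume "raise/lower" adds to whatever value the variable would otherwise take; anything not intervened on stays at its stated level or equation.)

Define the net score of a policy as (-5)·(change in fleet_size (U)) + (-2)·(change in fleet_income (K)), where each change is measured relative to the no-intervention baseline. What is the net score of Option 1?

-360

Baseline:
  V = 71
  B = 179 − 5·71 = -176
  K = 107 − 2·(-176) = 459
  U = 115 − 6·71 − 6·(-176) − 2·459 = -173
Option 1 (V + 9):
  V = 71 + 9 = 80
  B = 179 − 5·80 = -221
  K = 107 − 2·(-221) = 549
  U = 115 − 6·80 − 6·(-221) − 2·549 = -137
ΔU = -137 − (-173) = 36; ΔK = 549 − 459 = 90
Score = (-5)·36 + (-2)·90 = -360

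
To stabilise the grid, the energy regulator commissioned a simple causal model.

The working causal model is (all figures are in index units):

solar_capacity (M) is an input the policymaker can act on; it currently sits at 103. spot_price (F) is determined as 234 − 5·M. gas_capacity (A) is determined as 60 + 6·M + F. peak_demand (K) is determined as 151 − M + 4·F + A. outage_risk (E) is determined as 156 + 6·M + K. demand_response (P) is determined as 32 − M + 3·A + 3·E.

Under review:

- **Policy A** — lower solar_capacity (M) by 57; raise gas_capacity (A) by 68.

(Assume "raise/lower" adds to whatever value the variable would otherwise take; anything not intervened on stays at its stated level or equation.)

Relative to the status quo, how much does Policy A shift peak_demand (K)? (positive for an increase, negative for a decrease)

1208

Baseline:
  M = 103
  F = 234 − 5·103 = -281
  A = 60 + 6·103 + (-281) = 397
  K = 151 − 103 + 4·(-281) + 397 = -679
Policy A (M − 57, A + 68):
  M = 103 − 57 = 46
  F = 234 − 5·46 = 4
  A = 60 + 6·46 + 4 (+68 from intervention) = 408
  K = 151 − 46 + 4·4 + 408 = 529
Change in K: 529 − (-679) = 1208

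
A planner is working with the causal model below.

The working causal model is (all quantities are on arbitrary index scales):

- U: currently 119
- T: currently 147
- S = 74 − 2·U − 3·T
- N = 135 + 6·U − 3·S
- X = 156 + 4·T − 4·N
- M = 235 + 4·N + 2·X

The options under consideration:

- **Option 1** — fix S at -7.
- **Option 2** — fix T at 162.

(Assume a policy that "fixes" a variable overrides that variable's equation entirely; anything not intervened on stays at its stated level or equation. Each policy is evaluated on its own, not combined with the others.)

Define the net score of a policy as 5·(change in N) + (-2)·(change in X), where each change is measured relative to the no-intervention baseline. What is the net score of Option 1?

-23322

Baseline:
  U = 119
  T = 147
  S = 74 − 2·119 − 3·147 = -605
  N = 135 + 6·119 − 3·(-605) = 2664
  X = 156 + 4·147 − 4·2664 = -9912
Option 1 (S := -7):
  U = 119
  T = 147
  S = -7
  N = 135 + 6·119 − 3·(-7) = 870
  X = 156 + 4·147 − 4·870 = -2736
ΔN = 870 − 2664 = -1794; ΔX = -2736 − (-9912) = 7176
Score = 5·(-1794) + (-2)·7176 = -23322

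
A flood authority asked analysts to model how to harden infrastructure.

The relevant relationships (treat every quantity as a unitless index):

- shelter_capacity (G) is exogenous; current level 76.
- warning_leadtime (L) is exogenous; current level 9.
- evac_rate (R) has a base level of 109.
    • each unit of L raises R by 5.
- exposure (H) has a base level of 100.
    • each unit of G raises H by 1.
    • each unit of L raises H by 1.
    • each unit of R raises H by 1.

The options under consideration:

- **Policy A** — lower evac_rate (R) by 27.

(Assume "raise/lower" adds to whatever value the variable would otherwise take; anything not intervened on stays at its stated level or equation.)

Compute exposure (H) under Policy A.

Policy A (R − 27):
  G = 76
  L = 9
  R = 109 + 5·9 (−27 from intervention) = 127
  H = 100 + 76 + 9 + 127 = 312

312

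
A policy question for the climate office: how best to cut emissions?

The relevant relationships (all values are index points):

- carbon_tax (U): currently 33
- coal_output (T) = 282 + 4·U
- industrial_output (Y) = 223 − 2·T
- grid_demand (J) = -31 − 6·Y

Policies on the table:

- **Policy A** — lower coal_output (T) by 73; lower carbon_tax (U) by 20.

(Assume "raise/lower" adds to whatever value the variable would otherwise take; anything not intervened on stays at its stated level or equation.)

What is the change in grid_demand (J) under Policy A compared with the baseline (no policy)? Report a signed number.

-1836

Baseline:
  U = 33
  T = 282 + 4·33 = 414
  Y = 223 − 2·414 = -605
  J = -31 − 6·(-605) = 3599
Policy A (T − 73, U − 20):
  U = 33 − 20 = 13
  T = 282 + 4·13 (−73 from intervention) = 261
  Y = 223 − 2·261 = -299
  J = -31 − 6·(-299) = 1763
Change in J: 1763 − 3599 = -1836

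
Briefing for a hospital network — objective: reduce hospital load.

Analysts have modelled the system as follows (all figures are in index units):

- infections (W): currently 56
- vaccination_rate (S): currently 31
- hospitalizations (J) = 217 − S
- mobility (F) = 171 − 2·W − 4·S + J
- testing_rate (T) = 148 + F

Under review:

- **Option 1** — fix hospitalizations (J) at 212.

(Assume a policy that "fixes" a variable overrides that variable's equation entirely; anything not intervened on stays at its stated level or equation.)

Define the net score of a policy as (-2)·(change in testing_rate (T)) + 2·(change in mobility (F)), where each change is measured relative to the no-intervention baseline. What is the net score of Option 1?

0

Baseline:
  W = 56
  S = 31
  J = 217 − 31 = 186
  F = 171 − 2·56 − 4·31 + 186 = 121
  T = 148 + 121 = 269
Option 1 (J := 212):
  W = 56
  S = 31
  J = 212
  F = 171 − 2·56 − 4·31 + 212 = 147
  T = 148 + 147 = 295
ΔT = 295 − 269 = 26; ΔF = 147 − 121 = 26
Score = (-2)·26 + 2·26 = 0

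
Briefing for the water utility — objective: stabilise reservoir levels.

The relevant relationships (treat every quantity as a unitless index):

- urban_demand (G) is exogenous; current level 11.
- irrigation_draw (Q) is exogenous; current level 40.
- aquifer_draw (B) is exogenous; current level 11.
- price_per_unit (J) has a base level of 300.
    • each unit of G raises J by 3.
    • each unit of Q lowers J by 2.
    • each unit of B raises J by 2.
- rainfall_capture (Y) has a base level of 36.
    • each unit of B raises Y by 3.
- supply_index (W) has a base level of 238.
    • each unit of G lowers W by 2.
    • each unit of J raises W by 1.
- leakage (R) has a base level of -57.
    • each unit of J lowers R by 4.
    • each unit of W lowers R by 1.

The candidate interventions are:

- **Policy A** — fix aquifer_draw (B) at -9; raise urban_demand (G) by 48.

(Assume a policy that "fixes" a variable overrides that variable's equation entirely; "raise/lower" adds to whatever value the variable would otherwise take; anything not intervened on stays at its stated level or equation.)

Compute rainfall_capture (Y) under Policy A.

9

Policy A (B := -9, G + 48):
  B = -9
  Y = 36 + 3·(-9) = 9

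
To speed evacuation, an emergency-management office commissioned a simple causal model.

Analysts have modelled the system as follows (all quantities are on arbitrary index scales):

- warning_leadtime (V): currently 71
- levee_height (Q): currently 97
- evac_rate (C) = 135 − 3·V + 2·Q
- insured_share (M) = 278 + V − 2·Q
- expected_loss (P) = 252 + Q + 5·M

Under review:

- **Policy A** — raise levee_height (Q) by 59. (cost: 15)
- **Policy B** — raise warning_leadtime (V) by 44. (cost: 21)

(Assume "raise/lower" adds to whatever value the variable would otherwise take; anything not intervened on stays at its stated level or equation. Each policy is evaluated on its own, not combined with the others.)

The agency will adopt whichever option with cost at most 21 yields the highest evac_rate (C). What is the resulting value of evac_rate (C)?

Policy A (Q + 59):
  V = 71
  Q = 97 + 59 = 156
  C = 135 − 3·71 + 2·156 = 234
Policy B (V + 44):
  V = 71 + 44 = 115
  Q = 97
  C = 135 − 3·115 + 2·97 = -16
Comparing — Policy A: C=234, Policy B: C=-16. Highest is 234 (Policy A).

234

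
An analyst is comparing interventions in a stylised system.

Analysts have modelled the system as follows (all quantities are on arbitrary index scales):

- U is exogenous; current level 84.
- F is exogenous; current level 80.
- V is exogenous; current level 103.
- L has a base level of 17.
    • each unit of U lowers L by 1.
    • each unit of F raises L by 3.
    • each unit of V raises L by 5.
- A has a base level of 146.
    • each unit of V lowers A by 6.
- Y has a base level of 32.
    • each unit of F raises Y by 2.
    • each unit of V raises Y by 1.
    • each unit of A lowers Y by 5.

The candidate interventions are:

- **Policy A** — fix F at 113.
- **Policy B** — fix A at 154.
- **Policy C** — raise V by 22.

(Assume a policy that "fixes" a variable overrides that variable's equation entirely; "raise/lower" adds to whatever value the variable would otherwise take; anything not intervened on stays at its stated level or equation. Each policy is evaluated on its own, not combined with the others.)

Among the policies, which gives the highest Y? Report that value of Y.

Policy A (F := 113):
  F = 113
  V = 103
  A = 146 − 6·103 = -472
  Y = 32 + 2·113 + 103 − 5·(-472) = 2721
Policy B (A := 154):
  F = 80
  V = 103
  A = 154
  Y = 32 + 2·80 + 103 − 5·154 = -475
Policy C (V + 22):
  F = 80
  V = 103 + 22 = 125
  A = 146 − 6·125 = -604
  Y = 32 + 2·80 + 125 − 5·(-604) = 3337
Comparing — Policy A: Y=2721, Policy B: Y=-475, Policy C: Y=3337. Highest is 3337 (Policy C).

3337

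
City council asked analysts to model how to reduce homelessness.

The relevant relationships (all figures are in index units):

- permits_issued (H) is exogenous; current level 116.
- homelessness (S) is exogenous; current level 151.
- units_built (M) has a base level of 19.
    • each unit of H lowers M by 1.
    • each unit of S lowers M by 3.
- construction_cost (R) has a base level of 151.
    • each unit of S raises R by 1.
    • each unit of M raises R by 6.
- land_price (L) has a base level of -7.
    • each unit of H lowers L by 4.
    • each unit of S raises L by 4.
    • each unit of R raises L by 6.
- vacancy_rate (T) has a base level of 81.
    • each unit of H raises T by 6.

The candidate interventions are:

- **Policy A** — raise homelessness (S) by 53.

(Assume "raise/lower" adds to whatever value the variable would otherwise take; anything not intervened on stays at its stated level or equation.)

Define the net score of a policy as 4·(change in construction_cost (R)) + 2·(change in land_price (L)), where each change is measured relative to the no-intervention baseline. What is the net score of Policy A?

Baseline:
  H = 116
  S = 151
  M = 19 − 116 − 3·151 = -550
  R = 151 + 151 + 6·(-550) = -2998
  L = -7 − 4·116 + 4·151 + 6·(-2998) = -17855
Policy A (S + 53):
  H = 116
  S = 151 + 53 = 204
  M = 19 − 116 − 3·204 = -709
  R = 151 + 204 + 6·(-709) = -3899
  L = -7 − 4·116 + 4·204 + 6·(-3899) = -23049
ΔR = -3899 − (-2998) = -901; ΔL = -23049 − (-17855) = -5194
Score = 4·(-901) + 2·(-5194) = -13992

-13992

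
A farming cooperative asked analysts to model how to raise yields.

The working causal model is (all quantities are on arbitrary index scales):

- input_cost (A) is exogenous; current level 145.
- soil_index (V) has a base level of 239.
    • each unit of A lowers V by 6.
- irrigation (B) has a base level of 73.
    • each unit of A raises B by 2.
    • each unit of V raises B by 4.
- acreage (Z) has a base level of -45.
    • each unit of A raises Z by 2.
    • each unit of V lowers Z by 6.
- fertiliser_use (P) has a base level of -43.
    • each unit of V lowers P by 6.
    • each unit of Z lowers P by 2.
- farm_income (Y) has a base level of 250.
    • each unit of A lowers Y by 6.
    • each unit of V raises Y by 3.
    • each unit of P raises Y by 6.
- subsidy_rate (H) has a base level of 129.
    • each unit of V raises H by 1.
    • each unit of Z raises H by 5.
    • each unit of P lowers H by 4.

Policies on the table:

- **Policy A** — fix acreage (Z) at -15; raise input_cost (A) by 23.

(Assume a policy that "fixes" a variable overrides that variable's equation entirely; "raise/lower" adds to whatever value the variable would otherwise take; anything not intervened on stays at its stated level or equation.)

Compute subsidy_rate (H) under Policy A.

Policy A (Z := -15, A + 23):
  A = 145 + 23 = 168
  V = 239 − 6·168 = -769
  Z = -15
  P = -43 − 6·(-769) − 2·(-15) = 4601
  H = 129 + (-769) + 5·(-15) − 4·4601 = -19119

-19119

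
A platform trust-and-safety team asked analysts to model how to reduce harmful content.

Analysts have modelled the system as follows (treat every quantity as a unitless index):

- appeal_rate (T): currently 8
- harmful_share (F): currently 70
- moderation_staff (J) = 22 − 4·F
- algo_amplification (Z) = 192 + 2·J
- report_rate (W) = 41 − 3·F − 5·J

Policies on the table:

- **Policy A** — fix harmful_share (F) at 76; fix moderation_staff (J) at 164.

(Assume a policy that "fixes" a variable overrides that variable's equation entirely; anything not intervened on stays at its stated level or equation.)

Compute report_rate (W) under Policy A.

-1007

Policy A (F := 76, J := 164):
  F = 76
  J = 164
  W = 41 − 3·76 − 5·164 = -1007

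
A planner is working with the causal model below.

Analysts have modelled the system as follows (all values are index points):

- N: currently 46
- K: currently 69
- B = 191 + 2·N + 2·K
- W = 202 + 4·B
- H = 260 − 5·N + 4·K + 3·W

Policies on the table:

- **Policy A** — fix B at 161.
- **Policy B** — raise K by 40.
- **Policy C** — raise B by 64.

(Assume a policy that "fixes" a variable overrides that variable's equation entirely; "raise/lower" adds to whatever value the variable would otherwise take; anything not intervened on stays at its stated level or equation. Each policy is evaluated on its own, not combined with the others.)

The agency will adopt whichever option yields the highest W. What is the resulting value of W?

2206

Policy A (B := 161):
  N = 46
  K = 69
  B = 161
  W = 202 + 4·161 = 846
Policy B (K + 40):
  N = 46
  K = 69 + 40 = 109
  B = 191 + 2·46 + 2·109 = 501
  W = 202 + 4·501 = 2206
Policy C (B + 64):
  N = 46
  K = 69
  B = 191 + 2·46 + 2·69 (+64 from intervention) = 485
  W = 202 + 4·485 = 2142
Comparing — Policy A: W=846, Policy B: W=2206, Policy C: W=2142. Highest is 2206 (Policy B).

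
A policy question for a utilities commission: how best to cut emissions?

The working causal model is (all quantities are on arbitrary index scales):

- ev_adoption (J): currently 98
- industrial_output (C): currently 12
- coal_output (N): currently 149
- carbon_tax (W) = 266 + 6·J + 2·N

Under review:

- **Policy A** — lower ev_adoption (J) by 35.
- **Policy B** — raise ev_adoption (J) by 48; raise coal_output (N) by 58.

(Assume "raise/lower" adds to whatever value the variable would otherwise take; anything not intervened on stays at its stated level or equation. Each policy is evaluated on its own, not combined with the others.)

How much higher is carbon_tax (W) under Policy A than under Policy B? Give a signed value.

Policy A (J − 35):
  J = 98 − 35 = 63
  N = 149
  W = 266 + 6·63 + 2·149 = 942
Policy B (J + 48, N + 58):
  J = 98 + 48 = 146
  N = 149 + 58 = 207
  W = 266 + 6·146 + 2·207 = 1556
W: 942 − 1556 = -614

-614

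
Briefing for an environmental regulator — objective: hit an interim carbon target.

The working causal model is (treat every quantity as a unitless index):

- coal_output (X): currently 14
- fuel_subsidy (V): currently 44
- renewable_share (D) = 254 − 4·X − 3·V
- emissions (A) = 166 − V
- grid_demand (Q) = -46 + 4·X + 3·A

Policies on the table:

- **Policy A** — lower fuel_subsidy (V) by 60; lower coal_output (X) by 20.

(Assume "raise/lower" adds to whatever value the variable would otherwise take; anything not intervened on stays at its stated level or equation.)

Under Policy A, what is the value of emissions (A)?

182

Policy A (V − 60, X − 20):
  V = 44 − 60 = -16
  A = 166 − (-16) = 182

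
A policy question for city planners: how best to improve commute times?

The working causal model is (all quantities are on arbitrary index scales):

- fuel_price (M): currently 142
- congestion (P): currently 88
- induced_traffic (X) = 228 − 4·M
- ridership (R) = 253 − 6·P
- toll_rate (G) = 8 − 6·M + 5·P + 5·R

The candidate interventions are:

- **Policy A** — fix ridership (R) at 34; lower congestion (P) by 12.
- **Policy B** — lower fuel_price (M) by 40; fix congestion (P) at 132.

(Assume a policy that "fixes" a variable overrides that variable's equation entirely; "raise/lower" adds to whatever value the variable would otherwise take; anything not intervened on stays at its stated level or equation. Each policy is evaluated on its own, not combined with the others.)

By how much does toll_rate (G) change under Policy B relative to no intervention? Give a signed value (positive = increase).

Baseline:
  M = 142
  P = 88
  R = 253 − 6·88 = -275
  G = 8 − 6·142 + 5·88 + 5·(-275) = -1779
Policy B (M − 40, P := 132):
  M = 142 − 40 = 102
  P = 132
  R = 253 − 6·132 = -539
  G = 8 − 6·102 + 5·132 + 5·(-539) = -2639
Change in G: -2639 − (-1779) = -860

-860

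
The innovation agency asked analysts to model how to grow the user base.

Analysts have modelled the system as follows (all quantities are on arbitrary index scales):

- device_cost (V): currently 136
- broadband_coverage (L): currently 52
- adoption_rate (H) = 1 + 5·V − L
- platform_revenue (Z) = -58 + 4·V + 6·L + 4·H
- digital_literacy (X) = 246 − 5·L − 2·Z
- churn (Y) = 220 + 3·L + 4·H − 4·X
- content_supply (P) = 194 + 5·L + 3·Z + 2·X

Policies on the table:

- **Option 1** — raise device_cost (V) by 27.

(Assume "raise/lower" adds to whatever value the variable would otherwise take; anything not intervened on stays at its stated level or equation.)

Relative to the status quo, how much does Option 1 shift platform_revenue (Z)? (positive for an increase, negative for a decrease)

Baseline:
  V = 136
  L = 52
  H = 1 + 5·136 − 52 = 629
  Z = -58 + 4·136 + 6·52 + 4·629 = 3314
Option 1 (V + 27):
  V = 136 + 27 = 163
  L = 52
  H = 1 + 5·163 − 52 = 764
  Z = -58 + 4·163 + 6·52 + 4·764 = 3962
Change in Z: 3962 − 3314 = 648

648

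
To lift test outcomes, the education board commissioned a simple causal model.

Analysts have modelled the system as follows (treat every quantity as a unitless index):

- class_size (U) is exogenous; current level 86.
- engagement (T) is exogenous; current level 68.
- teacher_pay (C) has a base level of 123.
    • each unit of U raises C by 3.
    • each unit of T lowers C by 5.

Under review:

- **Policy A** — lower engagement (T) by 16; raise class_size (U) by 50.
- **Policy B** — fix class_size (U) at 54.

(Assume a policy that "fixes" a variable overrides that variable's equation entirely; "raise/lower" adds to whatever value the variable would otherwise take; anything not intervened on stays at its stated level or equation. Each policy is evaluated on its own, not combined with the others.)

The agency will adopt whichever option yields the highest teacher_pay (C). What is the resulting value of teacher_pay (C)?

Policy A (T − 16, U + 50):
  U = 86 + 50 = 136
  T = 68 − 16 = 52
  C = 123 + 3·136 − 5·52 = 271
Policy B (U := 54):
  U = 54
  T = 68
  C = 123 + 3·54 − 5·68 = -55
Comparing — Policy A: C=271, Policy B: C=-55. Highest is 271 (Policy A).

271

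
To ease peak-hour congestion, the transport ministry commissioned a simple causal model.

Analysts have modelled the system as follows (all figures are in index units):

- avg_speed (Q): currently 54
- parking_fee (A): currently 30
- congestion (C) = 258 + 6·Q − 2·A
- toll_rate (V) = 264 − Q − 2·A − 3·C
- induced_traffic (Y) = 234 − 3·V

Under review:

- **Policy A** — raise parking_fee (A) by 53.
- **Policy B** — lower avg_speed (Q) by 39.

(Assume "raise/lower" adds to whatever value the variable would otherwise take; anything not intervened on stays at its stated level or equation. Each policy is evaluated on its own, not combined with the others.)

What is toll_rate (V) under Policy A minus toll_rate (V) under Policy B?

Policy A (A + 53):
  Q = 54
  A = 30 + 53 = 83
  C = 258 + 6·54 − 2·83 = 416
  V = 264 − 54 − 2·83 − 3·416 = -1204
Policy B (Q − 39):
  Q = 54 − 39 = 15
  A = 30
  C = 258 + 6·15 − 2·30 = 288
  V = 264 − 15 − 2·30 − 3·288 = -675
V: -1204 − (-675) = -529

-529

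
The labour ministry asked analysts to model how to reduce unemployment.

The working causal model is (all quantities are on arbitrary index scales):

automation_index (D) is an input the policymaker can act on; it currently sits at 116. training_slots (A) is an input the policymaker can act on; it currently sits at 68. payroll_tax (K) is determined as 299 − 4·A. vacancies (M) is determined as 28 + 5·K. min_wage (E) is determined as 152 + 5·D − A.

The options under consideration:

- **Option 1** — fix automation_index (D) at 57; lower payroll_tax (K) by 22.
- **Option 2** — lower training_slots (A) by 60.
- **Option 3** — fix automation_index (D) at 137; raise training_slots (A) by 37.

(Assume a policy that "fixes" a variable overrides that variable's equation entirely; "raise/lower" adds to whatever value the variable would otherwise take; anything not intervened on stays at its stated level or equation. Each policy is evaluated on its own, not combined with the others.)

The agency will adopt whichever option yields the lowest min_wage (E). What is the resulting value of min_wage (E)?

Option 1 (D := 57, K − 22):
  D = 57
  A = 68
  E = 152 + 5·57 − 68 = 369
Option 2 (A − 60):
  D = 116
  A = 68 − 60 = 8
  E = 152 + 5·116 − 8 = 724
Option 3 (D := 137, A + 37):
  D = 137
  A = 68 + 37 = 105
  E = 152 + 5·137 − 105 = 732
Comparing — Option 1: E=369, Option 2: E=724, Option 3: E=732. Lowest is 369 (Option 1).

369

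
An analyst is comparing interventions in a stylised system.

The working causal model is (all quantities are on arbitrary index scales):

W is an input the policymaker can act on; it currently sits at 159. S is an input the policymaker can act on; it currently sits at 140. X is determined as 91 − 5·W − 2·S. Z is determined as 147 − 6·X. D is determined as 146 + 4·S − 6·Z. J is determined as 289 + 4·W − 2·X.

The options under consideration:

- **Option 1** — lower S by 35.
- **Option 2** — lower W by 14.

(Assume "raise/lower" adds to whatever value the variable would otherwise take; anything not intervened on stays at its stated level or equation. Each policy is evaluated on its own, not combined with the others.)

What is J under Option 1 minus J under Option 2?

56

Option 1 (S − 35):
  W = 159
  S = 140 − 35 = 105
  X = 91 − 5·159 − 2·105 = -914
  J = 289 + 4·159 − 2·(-914) = 2753
Option 2 (W − 14):
  W = 159 − 14 = 145
  S = 140
  X = 91 − 5·145 − 2·140 = -914
  J = 289 + 4·145 − 2·(-914) = 2697
J: 2753 − 2697 = 56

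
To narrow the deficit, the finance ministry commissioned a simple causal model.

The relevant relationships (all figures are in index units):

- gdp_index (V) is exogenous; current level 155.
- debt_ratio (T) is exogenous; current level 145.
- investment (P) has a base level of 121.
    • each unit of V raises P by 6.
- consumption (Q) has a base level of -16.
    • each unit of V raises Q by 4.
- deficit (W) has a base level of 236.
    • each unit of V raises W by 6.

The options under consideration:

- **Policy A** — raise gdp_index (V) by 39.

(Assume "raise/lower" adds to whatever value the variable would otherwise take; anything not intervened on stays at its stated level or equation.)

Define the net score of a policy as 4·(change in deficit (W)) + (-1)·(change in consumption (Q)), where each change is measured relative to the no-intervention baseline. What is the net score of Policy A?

Baseline:
  V = 155
  Q = -16 + 4·155 = 604
  W = 236 + 6·155 = 1166
Policy A (V + 39):
  V = 155 + 39 = 194
  Q = -16 + 4·194 = 760
  W = 236 + 6·194 = 1400
ΔW = 1400 − 1166 = 234; ΔQ = 760 − 604 = 156
Score = 4·234 + (-1)·156 = 780

780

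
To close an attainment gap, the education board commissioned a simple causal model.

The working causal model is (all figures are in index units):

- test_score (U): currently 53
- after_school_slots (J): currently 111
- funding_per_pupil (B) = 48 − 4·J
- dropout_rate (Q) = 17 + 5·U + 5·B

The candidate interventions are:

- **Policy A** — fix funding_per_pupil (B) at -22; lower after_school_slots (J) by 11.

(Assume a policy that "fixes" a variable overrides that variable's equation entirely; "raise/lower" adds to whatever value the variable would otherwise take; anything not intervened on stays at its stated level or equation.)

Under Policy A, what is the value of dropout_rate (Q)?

172

Policy A (B := -22, J − 11):
  U = 53
  J = 111 − 11 = 100
  B = -22
  Q = 17 + 5·53 + 5·(-22) = 172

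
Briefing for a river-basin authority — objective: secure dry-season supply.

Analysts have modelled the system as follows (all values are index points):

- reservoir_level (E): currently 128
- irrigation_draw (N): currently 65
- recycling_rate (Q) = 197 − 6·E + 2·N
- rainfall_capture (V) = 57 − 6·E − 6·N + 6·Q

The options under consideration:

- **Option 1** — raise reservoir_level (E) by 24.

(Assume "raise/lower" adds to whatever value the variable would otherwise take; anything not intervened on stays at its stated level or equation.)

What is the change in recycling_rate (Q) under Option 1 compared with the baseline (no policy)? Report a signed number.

-144

Baseline:
  E = 128
  N = 65
  Q = 197 − 6·128 + 2·65 = -441
Option 1 (E + 24):
  E = 128 + 24 = 152
  N = 65
  Q = 197 − 6·152 + 2·65 = -585
Change in Q: -585 − (-441) = -144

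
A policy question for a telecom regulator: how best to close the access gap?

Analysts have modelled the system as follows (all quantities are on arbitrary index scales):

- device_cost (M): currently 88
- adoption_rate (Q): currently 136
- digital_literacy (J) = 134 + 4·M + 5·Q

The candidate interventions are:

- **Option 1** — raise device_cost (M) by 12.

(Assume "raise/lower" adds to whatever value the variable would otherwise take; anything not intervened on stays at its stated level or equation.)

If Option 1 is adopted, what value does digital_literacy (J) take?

Option 1 (M + 12):
  M = 88 + 12 = 100
  Q = 136
  J = 134 + 4·100 + 5·136 = 1214

1214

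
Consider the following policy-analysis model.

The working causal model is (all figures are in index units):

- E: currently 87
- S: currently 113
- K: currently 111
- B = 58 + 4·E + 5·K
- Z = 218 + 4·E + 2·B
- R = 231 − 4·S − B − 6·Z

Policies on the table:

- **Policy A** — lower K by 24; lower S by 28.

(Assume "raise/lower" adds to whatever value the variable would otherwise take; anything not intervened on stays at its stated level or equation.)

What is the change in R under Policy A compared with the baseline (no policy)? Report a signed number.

Baseline:
  E = 87
  S = 113
  K = 111
  B = 58 + 4·87 + 5·111 = 961
  Z = 218 + 4·87 + 2·961 = 2488
  R = 231 − 4·113 − 961 − 6·2488 = -16110
Policy A (K − 24, S − 28):
  E = 87
  S = 113 − 28 = 85
  K = 111 − 24 = 87
  B = 58 + 4·87 + 5·87 = 841
  Z = 218 + 4·87 + 2·841 = 2248
  R = 231 − 4·85 − 841 − 6·2248 = -14438
Change in R: -14438 − (-16110) = 1672

1672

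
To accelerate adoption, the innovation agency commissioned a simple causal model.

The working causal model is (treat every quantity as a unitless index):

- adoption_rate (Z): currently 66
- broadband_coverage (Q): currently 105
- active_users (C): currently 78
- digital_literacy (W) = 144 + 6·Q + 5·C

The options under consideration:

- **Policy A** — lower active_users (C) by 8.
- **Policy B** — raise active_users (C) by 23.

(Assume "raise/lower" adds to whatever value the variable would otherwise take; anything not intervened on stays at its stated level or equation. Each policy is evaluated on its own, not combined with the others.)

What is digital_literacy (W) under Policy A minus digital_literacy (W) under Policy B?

-155

Policy A (C − 8):
  Q = 105
  C = 78 − 8 = 70
  W = 144 + 6·105 + 5·70 = 1124
Policy B (C + 23):
  Q = 105
  C = 78 + 23 = 101
  W = 144 + 6·105 + 5·101 = 1279
W: 1124 − 1279 = -155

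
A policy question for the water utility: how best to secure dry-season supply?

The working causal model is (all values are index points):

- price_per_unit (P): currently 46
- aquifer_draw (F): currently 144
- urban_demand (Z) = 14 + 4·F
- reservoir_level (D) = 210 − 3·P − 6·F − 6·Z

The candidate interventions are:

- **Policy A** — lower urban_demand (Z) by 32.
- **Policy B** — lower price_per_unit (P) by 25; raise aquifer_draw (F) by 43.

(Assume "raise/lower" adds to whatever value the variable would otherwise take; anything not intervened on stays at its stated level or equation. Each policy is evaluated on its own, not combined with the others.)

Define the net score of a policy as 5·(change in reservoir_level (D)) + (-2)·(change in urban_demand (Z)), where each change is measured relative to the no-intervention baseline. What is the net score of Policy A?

Baseline:
  P = 46
  F = 144
  Z = 14 + 4·144 = 590
  D = 210 − 3·46 − 6·144 − 6·590 = -4332
Policy A (Z − 32):
  P = 46
  F = 144
  Z = 14 + 4·144 (−32 from intervention) = 558
  D = 210 − 3·46 − 6·144 − 6·558 = -4140
ΔD = -4140 − (-4332) = 192; ΔZ = 558 − 590 = -32
Score = 5·192 + (-2)·(-32) = 1024

1024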